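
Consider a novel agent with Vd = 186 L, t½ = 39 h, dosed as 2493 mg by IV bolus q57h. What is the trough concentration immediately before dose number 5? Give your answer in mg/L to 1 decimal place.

7.5 mg/L

f = (1/2)^(τ/t½) = (1/2)^(57/39) ≈ 0.3631.
C₀ = D/Vd = 2493/186 ≈ 13.403 mg/L.
Before the 5th dose, 4 doses have been given. Superposition: Cmin = C₀·(f + f² + … + f^4).
≈ 13.403 × (0.3631 + 0.1318 + 0.0479 + 0.0174) ≈ 13.403 × 0.5602 ≈ 7.508 mg/L.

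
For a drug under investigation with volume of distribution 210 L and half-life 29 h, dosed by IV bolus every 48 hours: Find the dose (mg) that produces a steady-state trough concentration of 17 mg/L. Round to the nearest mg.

τ/t½ = 48/29 ≈ 1.6552, so f = (1/2)^(48/29) ≈ 0.317500.
Cmin,ss = (D/Vd)·f/(1−f), so D = Cmin,ss·Vd·(1−f)/f.
D = 17 × 210 × (1−f)/f ≈ 17 × 210 × 2.14961 ≈ 7674.11 mg.

7674 mg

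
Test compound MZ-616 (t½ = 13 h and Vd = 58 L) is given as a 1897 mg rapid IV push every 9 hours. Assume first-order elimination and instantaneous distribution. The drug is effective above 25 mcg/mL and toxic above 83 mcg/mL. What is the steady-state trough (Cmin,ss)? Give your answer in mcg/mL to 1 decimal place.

τ/t½ = 9/13 ≈ 0.69231, so fraction remaining f = (1/2)^(9/13) ≈ 0.6189.
Accumulation ratio R = 1/(1 − f) ≈ 1/0.3811 ≈ 2.6240.
Single-dose peak C₀ = D/Vd = 1897/58 ≈ 32.707 mcg/mL.
Steady-state peak Cmax,ss = C₀·R ≈ 32.707 × 2.6240 ≈ 85.823 mcg/mL.
Steady-state trough Cmin,ss = Cmax,ss·f ≈ 85.823 × 0.6189 ≈ 53.116 mcg/mL.
Trough 53.1 mcg/mL vs MEC 25 mcg/mL: adequate.

53.1 mcg/mL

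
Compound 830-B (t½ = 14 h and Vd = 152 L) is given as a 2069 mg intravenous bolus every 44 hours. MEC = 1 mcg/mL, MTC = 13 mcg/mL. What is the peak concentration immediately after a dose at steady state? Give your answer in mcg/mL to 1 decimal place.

15.3 mcg/mL

τ/t½ = 44/14 ≈ 3.1429, so fraction remaining f = (1/2)^(44/14) ≈ 0.1132.
Accumulation ratio R = 1/(1 − f) ≈ 1/0.8868 ≈ 1.1276.
Each bolus raises the concentration by D/Vd = 2069/152 ≈ 13.612 mcg/mL.
Steady-state peak Cmax,ss = C₀·R ≈ 13.612 × 1.1276 ≈ 15.349 mcg/mL.
Peak 15.3 mcg/mL vs MTC 13 mcg/mL: exceeds toxic threshold.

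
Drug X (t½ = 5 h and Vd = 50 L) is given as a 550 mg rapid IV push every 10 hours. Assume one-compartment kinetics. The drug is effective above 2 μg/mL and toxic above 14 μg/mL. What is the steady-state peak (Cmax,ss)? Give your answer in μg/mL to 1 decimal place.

τ = 10 h = 2 half-lives, so f = (1/2)^2 = 0.25.
Accumulation ratio R = 1/(1 − f) = 1/0.75 = 4/3.
Single-dose peak C₀ = D/Vd = 550/50 = 11 μg/mL.
Steady-state peak Cmax,ss = C₀·R = 11 × 4/3 ≈ 14.667 μg/mL.
Peak 14.7 μg/mL vs MTC 14 μg/mL: exceeds toxic threshold.

14.7 μg/mL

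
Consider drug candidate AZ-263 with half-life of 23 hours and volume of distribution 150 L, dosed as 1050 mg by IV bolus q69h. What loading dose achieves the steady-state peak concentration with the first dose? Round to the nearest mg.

f = (1/2)^(69/23) ≈ 0.125000; accumulation ratio R = 1/(1−f) ≈ 1.14286.
Loading dose to hit Cmax,ss on first dose: D_load = D_maint·R ≈ 1050 × 1.14286 ≈ 1200.00 mg.

1200 mg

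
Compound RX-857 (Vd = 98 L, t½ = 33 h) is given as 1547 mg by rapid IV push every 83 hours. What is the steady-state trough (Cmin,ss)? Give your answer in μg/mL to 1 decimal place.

Over one 83-h interval, 83/33 ≈ 2.5152 half-lives elapse, leaving f ≈ 0.1749 of each dose.
Single-dose peak C₀ = D/Vd = 1547/98 ≈ 15.786 μg/mL.
Steady-state trough Cmin,ss = C₀·f/(1−f) ≈ 15.786 × 0.1749/0.8251 ≈ 3.346 μg/mL.

3.3 μg/mL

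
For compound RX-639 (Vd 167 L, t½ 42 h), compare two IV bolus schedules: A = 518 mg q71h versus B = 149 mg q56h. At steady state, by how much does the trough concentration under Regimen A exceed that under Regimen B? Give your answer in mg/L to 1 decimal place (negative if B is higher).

0.8 mg/L

Regimen A: f = (1/2)^(71/42) ≈ 0.3098; Cmin,ss = (518/167)·f/(1−f) ≈ 1.392 mg/L.
Regimen B: f = (1/2)^(56/42) ≈ 0.3969; Cmin,ss = (149/167)·f/(1−f) ≈ 0.587 mg/L.
Difference ≈ 1.392 − 0.587 ≈ 0.805 mg/L.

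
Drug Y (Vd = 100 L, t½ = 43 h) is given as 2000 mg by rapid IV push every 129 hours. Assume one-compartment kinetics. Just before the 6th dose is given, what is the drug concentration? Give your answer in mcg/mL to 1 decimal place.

2.9 mcg/mL

f = (1/2)^(τ/t½) = (1/2)^(129/43) ≈ 0.1250.
C₀ = D/Vd = 2000/100 ≈ 20.000 mcg/mL.
Before the 6th dose, 5 doses have been given. Superposition: Cmin = C₀·(f + f² + … + f^5).
≈ 20.000 × (0.1250 + 0.0156 + 0.0020 + 0.0002 + 0.0000) ≈ 20.000 × 0.1428 ≈ 2.856 mcg/mL.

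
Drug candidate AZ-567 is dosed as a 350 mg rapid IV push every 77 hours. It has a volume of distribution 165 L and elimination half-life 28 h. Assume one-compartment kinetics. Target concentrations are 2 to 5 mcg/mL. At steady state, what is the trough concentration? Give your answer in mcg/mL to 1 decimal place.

τ/t½ = 77/28 ≈ 2.75, so fraction remaining f = (1/2)^(77/28) ≈ 0.1487.
Each bolus raises the concentration by D/Vd = 350/165 ≈ 2.121 mcg/mL.
Steady-state trough Cmin,ss = C₀·f/(1−f) ≈ 2.121 × 0.1487/0.8513 ≈ 0.370 mcg/mL.
Trough 0.4 mcg/mL vs MEC 2 mcg/mL: subtherapeutic.

0.4 mcg/mL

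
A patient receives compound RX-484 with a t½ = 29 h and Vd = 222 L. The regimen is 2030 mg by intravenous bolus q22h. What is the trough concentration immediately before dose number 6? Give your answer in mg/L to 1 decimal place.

12.3 mg/L

f = (1/2)^(τ/t½) = (1/2)^(22/29) ≈ 0.5911.
C₀ = D/Vd = 2030/222 ≈ 9.144 mg/L.
Before the 6th dose, 5 doses have been given. Superposition: Cmin = C₀·(f + f² + … + f^5).
≈ 9.144 × (0.5911 + 0.3494 + 0.2065 + 0.1221 + 0.0722) ≈ 9.144 × 1.3413 ≈ 12.265 mg/L.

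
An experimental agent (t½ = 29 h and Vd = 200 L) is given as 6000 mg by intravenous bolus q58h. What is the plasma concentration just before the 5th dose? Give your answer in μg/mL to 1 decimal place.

f = (1/2)^(τ/t½) = (1/2)^(58/29) ≈ 0.2500.
C₀ = D/Vd = 6000/200 ≈ 30.000 μg/mL.
Before the 5th dose, 4 doses have been given. Superposition: Cmin = C₀·(f + f² + … + f^4).
≈ 30.000 × (0.2500 + 0.0625 + 0.0156 + 0.0039) ≈ 30.000 × 0.3320 ≈ 9.960 μg/mL.

10.0 μg/mL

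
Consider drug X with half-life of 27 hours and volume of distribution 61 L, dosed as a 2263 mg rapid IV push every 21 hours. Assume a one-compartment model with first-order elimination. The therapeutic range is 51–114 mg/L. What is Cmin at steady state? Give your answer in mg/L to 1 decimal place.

51.9 mg/L

k = ln2/t½ = ln2/27 ≈ 0.025672 h⁻¹; fraction remaining f = e^(−kτ) = e^(−0.025672×21) ≈ 0.5833.
Accumulation ratio R = 1/(1 − f) ≈ 1/0.4167 ≈ 2.3998.
Single-dose peak C₀ = D/Vd = 2263/61 ≈ 37.098 mg/L.
Cmax,ss = C₀/(1 − f) ≈ 37.098/0.4167 ≈ 89.028 mg/L.
One interval later, Cmin,ss = Cmax,ss·e^(−kτ) ≈ 89.028 × 0.5833 ≈ 51.930 mg/L.
Trough 51.9 mg/L vs MEC 51 mg/L: adequate.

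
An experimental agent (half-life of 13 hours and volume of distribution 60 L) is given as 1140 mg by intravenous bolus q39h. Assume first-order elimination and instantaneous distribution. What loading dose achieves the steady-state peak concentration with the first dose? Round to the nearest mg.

f = (1/2)^(39/13) ≈ 0.125000; accumulation ratio R = 1/(1−f) ≈ 1.14286.
Loading dose to hit Cmax,ss on first dose: D_load = D_maint·R ≈ 1140 × 1.14286 ≈ 1302.86 mg.

1303 mg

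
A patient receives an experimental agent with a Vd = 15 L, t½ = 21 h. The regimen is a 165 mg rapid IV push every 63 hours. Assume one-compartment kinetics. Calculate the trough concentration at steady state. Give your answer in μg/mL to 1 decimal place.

1.6 μg/mL

The dosing interval is 3 half-lives, so f = 2^(−3) = 0.125.
At steady state, R = 1/(1 − 0.125) = 8/7.
Single-dose peak C₀ = D/Vd = 165/15 = 11 μg/mL.
Steady-state peak Cmax,ss = C₀·R = 11 × 8/7 ≈ 12.571 μg/mL.
Steady-state trough Cmin,ss = Cmax,ss·f ≈ 12.571 × 0.125 ≈ 1.571 μg/mL.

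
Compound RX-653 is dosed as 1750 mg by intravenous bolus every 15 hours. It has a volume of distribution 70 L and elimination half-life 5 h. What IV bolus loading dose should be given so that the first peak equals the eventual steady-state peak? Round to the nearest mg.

2000 mg

f = (1/2)^(15/5) ≈ 0.125000; accumulation ratio R = 1/(1−f) ≈ 1.14286.
Loading dose to hit Cmax,ss on first dose: D_load = D_maint·R ≈ 1750 × 1.14286 ≈ 2000.00 mg.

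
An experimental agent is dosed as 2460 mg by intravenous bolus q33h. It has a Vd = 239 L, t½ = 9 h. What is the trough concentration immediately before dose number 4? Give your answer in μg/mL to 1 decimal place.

0.9 μg/mL

f = (1/2)^(τ/t½) = (1/2)^(33/9) ≈ 0.0787.
C₀ = D/Vd = 2460/239 ≈ 10.293 μg/mL.
Before the 4th dose, 3 doses have been given. Superposition: Cmin = C₀·(f + f² + … + f^3).
≈ 10.293 × (0.0787 + 0.0062 + 0.0005) ≈ 10.293 × 0.0854 ≈ 0.879 μg/mL.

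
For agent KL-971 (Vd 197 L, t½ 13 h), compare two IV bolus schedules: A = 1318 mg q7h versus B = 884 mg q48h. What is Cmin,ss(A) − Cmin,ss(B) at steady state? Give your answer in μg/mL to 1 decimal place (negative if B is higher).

Regimen A: f = (1/2)^(7/13) ≈ 0.6885; Cmin,ss = (1318/197)·f/(1−f) ≈ 14.788 μg/mL.
Regimen B: f = (1/2)^(48/13) ≈ 0.0774; Cmin,ss = (884/197)·f/(1−f) ≈ 0.376 μg/mL.
Difference ≈ 14.788 − 0.376 ≈ 14.412 μg/mL.

14.4 μg/mL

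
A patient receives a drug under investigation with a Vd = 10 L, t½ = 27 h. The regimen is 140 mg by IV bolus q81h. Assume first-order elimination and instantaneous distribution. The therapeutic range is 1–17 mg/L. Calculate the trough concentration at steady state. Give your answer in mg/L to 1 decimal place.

τ = 81 h = 3 half-lives, so f = (1/2)^3 = 0.125.
Accumulation ratio R = 1/(1 − f) = 1/0.875 = 8/7.
Single-dose peak C₀ = D/Vd = 140/10 = 14 mg/L.
Steady-state peak Cmax,ss = C₀·R = 14 × 8/7 ≈ 16.000 mg/L.
Steady-state trough Cmin,ss = Cmax,ss·f ≈ 16.000 × 0.125 ≈ 2.000 mg/L.
Trough 2.0 mg/L vs MEC 1 mg/L: adequate.

2.0 mg/L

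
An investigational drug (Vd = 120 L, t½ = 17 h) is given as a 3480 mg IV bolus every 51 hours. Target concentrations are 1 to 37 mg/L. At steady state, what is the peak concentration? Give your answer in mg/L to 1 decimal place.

33.1 mg/L

τ = 51 h = 3 half-lives, so f = (1/2)^3 = 0.125.
At steady state, R = 1/(1 − 0.125) = 8/7.
Single-dose peak C₀ = D/Vd = 3480/120 = 29 mg/L.
Steady-state peak Cmax,ss = C₀·R = 29 × 8/7 ≈ 33.143 mg/L.
Peak 33.1 mg/L vs MTC 37 mg/L: below toxic threshold.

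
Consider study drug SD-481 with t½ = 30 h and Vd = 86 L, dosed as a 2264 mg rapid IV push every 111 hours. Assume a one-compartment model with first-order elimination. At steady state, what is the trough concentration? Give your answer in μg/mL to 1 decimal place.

Over one 111-h interval, 111/30 ≈ 3.7 half-lives elapse, leaving f ≈ 0.0769 of each dose.
At steady state, accumulation factor R = 1/(1 − e^(−kτ)) ≈ 1.0833.
Each bolus raises the concentration by D/Vd = 2264/86 ≈ 26.326 μg/mL.
Steady-state peak Cmax,ss = C₀·R ≈ 26.326 × 1.0833 ≈ 28.519 μg/mL.
One interval later, Cmin,ss = Cmax,ss·e^(−kτ) ≈ 28.519 × 0.0769 ≈ 2.193 μg/mL.

2.2 μg/mL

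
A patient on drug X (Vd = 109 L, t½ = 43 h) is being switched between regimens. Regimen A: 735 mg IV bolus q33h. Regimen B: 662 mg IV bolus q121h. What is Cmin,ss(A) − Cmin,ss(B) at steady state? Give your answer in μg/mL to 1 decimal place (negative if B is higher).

8.6 μg/mL

Regimen A: f = (1/2)^(33/43) ≈ 0.5875; Cmin,ss = (735/109)·f/(1−f) ≈ 9.604 μg/mL.
Regimen B: f = (1/2)^(121/43) ≈ 0.1422; Cmin,ss = (662/109)·f/(1−f) ≈ 1.007 μg/mL.
Difference ≈ 9.604 − 1.007 ≈ 8.597 μg/mL.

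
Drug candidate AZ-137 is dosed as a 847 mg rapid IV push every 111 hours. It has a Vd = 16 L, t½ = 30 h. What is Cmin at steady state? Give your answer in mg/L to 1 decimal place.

k = ln2/t½ = ln2/30 ≈ 0.023105 h⁻¹; fraction remaining f = e^(−kτ) = e^(−0.023105×111) ≈ 0.0769.
At steady state, accumulation factor R = 1/(1 − e^(−kτ)) ≈ 1.0833.
Each bolus raises the concentration by D/Vd = 847/16 ≈ 52.938 mg/L.
Steady-state peak Cmax,ss = C₀·R ≈ 52.938 × 1.0833 ≈ 57.348 mg/L.
Steady-state trough Cmin,ss = Cmax,ss·f ≈ 57.348 × 0.0769 ≈ 4.410 mg/L.

4.4 mg/L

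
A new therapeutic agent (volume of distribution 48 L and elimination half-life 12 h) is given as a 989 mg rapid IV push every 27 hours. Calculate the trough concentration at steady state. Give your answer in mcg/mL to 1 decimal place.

k = ln2/t½ = ln2/12 ≈ 0.057762 h⁻¹; fraction remaining f = e^(−kτ) = e^(−0.057762×27) ≈ 0.2102.
At steady state, accumulation factor R = 1/(1 − e^(−kτ)) ≈ 1.2661.
Each bolus raises the concentration by D/Vd = 989/48 ≈ 20.604 mcg/mL.
Steady-state peak Cmax,ss = C₀·R ≈ 20.604 × 1.2661 ≈ 26.087 mcg/mL.
Steady-state trough Cmin,ss = Cmax,ss·f ≈ 26.087 × 0.2102 ≈ 5.483 mcg/mL.

5.5 mcg/mL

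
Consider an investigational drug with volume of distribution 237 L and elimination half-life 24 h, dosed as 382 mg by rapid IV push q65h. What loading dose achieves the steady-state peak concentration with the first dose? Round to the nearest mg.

f = (1/2)^(65/24) ≈ 0.153007; accumulation ratio R = 1/(1−f) ≈ 1.18065.
Loading dose to hit Cmax,ss on first dose: D_load = D_maint·R ≈ 382 × 1.18065 ≈ 451.01 mg.

451 mg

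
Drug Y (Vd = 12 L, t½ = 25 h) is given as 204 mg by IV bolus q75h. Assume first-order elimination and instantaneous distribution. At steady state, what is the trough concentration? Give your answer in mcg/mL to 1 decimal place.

The dosing interval is 3 half-lives, so f = 2^(−3) = 0.125.
Accumulation ratio R = 1/(1 − f) = 1/0.875 = 8/7.
Single-dose peak C₀ = D/Vd = 204/12 = 17 mcg/mL.
Steady-state peak Cmax,ss = C₀·R = 17 × 8/7 ≈ 19.429 mcg/mL.
Steady-state trough Cmin,ss = Cmax,ss·f ≈ 19.429 × 0.125 ≈ 2.429 mcg/mL.

2.4 mcg/mL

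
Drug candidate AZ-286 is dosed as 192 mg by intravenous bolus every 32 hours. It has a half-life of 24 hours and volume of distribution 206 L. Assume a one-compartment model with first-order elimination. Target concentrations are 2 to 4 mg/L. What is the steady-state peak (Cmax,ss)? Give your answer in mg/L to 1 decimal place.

1.5 mg/L

Over one 32-h interval, 32/24 ≈ 1.3333 half-lives elapse, leaving f ≈ 0.3969 of each dose.
Accumulation ratio R = 1/(1 − f) ≈ 1/0.6031 ≈ 1.6581.
Each bolus raises the concentration by D/Vd = 192/206 ≈ 0.932 mg/L.
Cmax,ss = C₀/(1 − f) ≈ 0.932/0.6031 ≈ 1.545 mg/L.
Peak 1.5 mg/L vs MTC 4 mg/L: below toxic threshold.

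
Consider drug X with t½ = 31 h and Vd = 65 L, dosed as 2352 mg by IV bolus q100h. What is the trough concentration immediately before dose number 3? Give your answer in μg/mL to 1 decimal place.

4.3 μg/mL

f = (1/2)^(τ/t½) = (1/2)^(100/31) ≈ 0.1069.
C₀ = D/Vd = 2352/65 ≈ 36.185 μg/mL.
Before the 3rd dose, 2 doses have been given. Superposition: Cmin = C₀·(f + f²).
≈ 36.185 × (0.1069 + 0.0114) ≈ 36.185 × 0.1183 ≈ 4.281 μg/mL.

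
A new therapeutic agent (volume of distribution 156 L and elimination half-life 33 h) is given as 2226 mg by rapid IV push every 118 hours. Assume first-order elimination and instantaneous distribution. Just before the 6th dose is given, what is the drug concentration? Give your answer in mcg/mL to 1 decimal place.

f = (1/2)^(τ/t½) = (1/2)^(118/33) ≈ 0.0839.
C₀ = D/Vd = 2226/156 ≈ 14.269 mcg/mL.
Before the 6th dose, 5 doses have been given. Superposition: Cmin = C₀·(f + f² + … + f^5).
≈ 14.269 × (0.0839 + 0.0070 + 0.0006 + 0.0000 + 0.0000) ≈ 14.269 × 0.0915 ≈ 1.306 mcg/mL.

1.3 mcg/mL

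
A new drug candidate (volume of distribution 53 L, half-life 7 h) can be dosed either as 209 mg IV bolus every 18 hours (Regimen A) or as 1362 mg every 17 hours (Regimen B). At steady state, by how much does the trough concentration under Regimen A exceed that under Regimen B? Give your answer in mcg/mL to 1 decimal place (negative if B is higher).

Regimen A: f = (1/2)^(18/7) ≈ 0.1682; Cmin,ss = (209/53)·f/(1−f) ≈ 0.797 mcg/mL.
Regimen B: f = (1/2)^(17/7) ≈ 0.1857; Cmin,ss = (1362/53)·f/(1−f) ≈ 5.860 mcg/mL.
Difference ≈ 0.797 − 5.860 ≈ -5.063 mcg/mL.

-5.1 mcg/mL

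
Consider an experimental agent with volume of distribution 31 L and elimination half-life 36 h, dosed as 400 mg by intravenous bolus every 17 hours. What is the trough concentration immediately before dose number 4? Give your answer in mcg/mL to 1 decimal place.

f = (1/2)^(τ/t½) = (1/2)^(17/36) ≈ 0.7209.
C₀ = D/Vd = 400/31 ≈ 12.903 mcg/mL.
Before the 4th dose, 3 doses have been given. Superposition: Cmin = C₀·(f + f² + … + f^3).
≈ 12.903 × (0.7209 + 0.5197 + 0.3746) ≈ 12.903 × 1.6152 ≈ 20.841 mcg/mL.

20.8 mcg/mL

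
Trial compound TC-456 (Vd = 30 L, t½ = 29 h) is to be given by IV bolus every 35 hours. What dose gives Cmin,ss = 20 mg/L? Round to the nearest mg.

785 mg

τ/t½ = 35/29 ≈ 1.2069, so f = (1/2)^(35/29) ≈ 0.433199.
Cmin,ss = (D/Vd)·f/(1−f), so D = Cmin,ss·Vd·(1−f)/f.
D = 20 × 30 × (1−f)/f ≈ 20 × 30 × 1.30841 ≈ 785.05 mg.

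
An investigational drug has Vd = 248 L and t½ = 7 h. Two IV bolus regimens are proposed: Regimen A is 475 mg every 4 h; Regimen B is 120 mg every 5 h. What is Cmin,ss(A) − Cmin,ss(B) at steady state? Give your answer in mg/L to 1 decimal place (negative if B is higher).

3.2 mg/L

Regimen A: f = (1/2)^(4/7) ≈ 0.6730; Cmin,ss = (475/248)·f/(1−f) ≈ 3.942 mg/L.
Regimen B: f = (1/2)^(5/7) ≈ 0.6095; Cmin,ss = (120/248)·f/(1−f) ≈ 0.755 mg/L.
Difference ≈ 3.942 − 0.755 ≈ 3.187 mg/L.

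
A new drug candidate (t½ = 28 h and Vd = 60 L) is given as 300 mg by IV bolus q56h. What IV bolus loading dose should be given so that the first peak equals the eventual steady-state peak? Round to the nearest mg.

f = (1/2)^(56/28) ≈ 0.250000; accumulation ratio R = 1/(1−f) ≈ 1.33333.
Loading dose to hit Cmax,ss on first dose: D_load = D_maint·R ≈ 300 × 1.33333 ≈ 400.00 mg.

400 mg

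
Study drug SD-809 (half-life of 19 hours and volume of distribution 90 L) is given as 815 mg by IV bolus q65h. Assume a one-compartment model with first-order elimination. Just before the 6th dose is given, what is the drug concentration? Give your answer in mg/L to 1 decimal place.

0.9 mg/L

f = (1/2)^(τ/t½) = (1/2)^(65/19) ≈ 0.0934.
C₀ = D/Vd = 815/90 ≈ 9.056 mg/L.
Before the 6th dose, 5 doses have been given. Superposition: Cmin = C₀·(f + f² + … + f^5).
≈ 9.056 × (0.0934 + 0.0087 + 0.0008 + 0.0001 + 0.0000) ≈ 9.056 × 0.1030 ≈ 0.933 mg/L.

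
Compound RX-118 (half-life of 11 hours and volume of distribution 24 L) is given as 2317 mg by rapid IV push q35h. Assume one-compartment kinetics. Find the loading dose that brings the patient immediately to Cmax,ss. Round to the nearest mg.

f = (1/2)^(35/11) ≈ 0.110199; accumulation ratio R = 1/(1−f) ≈ 1.12385.
Loading dose to hit Cmax,ss on first dose: D_load = D_maint·R ≈ 2317 × 1.12385 ≈ 2603.96 mg.

2604 mg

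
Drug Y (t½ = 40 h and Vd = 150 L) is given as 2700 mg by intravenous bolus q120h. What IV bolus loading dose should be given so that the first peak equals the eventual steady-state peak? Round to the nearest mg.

3086 mg

f = (1/2)^(120/40) ≈ 0.125000; accumulation ratio R = 1/(1−f) ≈ 1.14286.
Loading dose to hit Cmax,ss on first dose: D_load = D_maint·R ≈ 2700 × 1.14286 ≈ 3085.72 mg.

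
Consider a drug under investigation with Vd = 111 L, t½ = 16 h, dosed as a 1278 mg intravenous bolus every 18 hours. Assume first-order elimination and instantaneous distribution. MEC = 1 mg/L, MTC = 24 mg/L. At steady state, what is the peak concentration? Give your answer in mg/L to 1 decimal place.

τ/t½ = 18/16 ≈ 1.125, so fraction remaining f = (1/2)^(18/16) ≈ 0.4585.
At steady state, accumulation factor R = 1/(1 − e^(−kτ)) ≈ 1.8467.
Single-dose peak C₀ = D/Vd = 1278/111 ≈ 11.514 mg/L.
Steady-state peak Cmax,ss = C₀·R ≈ 11.514 × 1.8467 ≈ 21.263 mg/L.
Peak 21.3 mg/L vs MTC 24 mg/L: below toxic threshold.

21.3 mg/L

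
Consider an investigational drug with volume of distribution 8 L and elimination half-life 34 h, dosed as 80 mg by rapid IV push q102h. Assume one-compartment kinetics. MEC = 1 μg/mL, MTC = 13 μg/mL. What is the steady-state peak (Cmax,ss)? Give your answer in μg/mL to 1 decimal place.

τ = 102 h = 3 half-lives, so f = (1/2)^3 = 0.125.
At steady state, R = 1/(1 − 0.125) = 8/7.
Single-dose peak C₀ = D/Vd = 80/8 = 10 μg/mL.
Steady-state peak Cmax,ss = C₀·R = 10 × 8/7 ≈ 11.429 μg/mL.
Peak 11.4 μg/mL vs MTC 13 μg/mL: below toxic threshold.

11.4 μg/mL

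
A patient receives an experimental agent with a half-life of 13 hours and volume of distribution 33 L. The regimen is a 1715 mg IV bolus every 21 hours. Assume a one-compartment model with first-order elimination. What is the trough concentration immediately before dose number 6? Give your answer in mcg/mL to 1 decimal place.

f = (1/2)^(τ/t½) = (1/2)^(21/13) ≈ 0.3264.
C₀ = D/Vd = 1715/33 ≈ 51.970 mcg/mL.
Before the 6th dose, 5 doses have been given. Superposition: Cmin = C₀·(f + f² + … + f^5).
≈ 51.970 × (0.3264 + 0.1065 + 0.0348 + 0.0114 + 0.0037) ≈ 51.970 × 0.4828 ≈ 25.091 mcg/mL.

25.1 mcg/mL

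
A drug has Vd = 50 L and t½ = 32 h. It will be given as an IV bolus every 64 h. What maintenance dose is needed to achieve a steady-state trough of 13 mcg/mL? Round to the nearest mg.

1950 mg

τ/t½ = 64/32 ≈ 2, so f = (1/2)^(64/32) ≈ 0.250000.
Cmin,ss = (D/Vd)·f/(1−f), so D = Cmin,ss·Vd·(1−f)/f.
D = 13 × 50 × (1−f)/f ≈ 13 × 50 × 3.00000 ≈ 1950.00 mg.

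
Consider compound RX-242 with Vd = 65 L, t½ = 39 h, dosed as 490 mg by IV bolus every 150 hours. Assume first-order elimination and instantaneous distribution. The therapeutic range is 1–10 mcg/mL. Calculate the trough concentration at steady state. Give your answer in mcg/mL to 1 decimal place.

0.6 mcg/mL

Over one 150-h interval, 150/39 ≈ 3.8462 half-lives elapse, leaving f ≈ 0.0695 of each dose.
Single-dose peak C₀ = D/Vd = 490/65 ≈ 7.538 mcg/mL.
Steady-state trough Cmin,ss = C₀·f/(1−f) ≈ 7.538 × 0.0695/0.9305 ≈ 0.563 mcg/mL.
Trough 0.6 mcg/mL vs MEC 1 mcg/mL: subtherapeutic.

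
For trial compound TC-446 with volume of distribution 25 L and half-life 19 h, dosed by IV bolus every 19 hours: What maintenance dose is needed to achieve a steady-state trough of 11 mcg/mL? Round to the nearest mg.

275 mg

τ/t½ = 19/19 ≈ 1, so f = (1/2)^(19/19) ≈ 0.500000.
Cmin,ss = (D/Vd)·f/(1−f), so D = Cmin,ss·Vd·(1−f)/f.
D = 11 × 25 × (1−f)/f ≈ 11 × 25 × 1.00000 ≈ 275.00 mg.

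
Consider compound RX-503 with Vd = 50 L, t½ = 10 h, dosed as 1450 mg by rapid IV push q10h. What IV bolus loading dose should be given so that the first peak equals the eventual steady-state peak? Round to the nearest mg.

f = (1/2)^(10/10) ≈ 0.500000; accumulation ratio R = 1/(1−f) ≈ 2.00000.
Loading dose to hit Cmax,ss on first dose: D_load = D_maint·R ≈ 1450 × 2.00000 ≈ 2900.00 mg.

2900 mg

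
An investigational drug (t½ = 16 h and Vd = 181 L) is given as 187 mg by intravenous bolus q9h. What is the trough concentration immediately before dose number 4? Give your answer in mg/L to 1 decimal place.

f = (1/2)^(τ/t½) = (1/2)^(9/16) ≈ 0.6771.
C₀ = D/Vd = 187/181 ≈ 1.033 mg/L.
Before the 4th dose, 3 doses have been given. Superposition: Cmin = C₀·(f + f² + … + f^3).
≈ 1.033 × (0.6771 + 0.4585 + 0.3104) ≈ 1.033 × 1.4460 ≈ 1.494 mg/L.

1.5 mg/L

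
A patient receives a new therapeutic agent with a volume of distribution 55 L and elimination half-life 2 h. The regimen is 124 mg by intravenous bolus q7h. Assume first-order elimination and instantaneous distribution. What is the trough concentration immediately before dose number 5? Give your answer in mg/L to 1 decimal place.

0.2 mg/L

f = (1/2)^(τ/t½) = (1/2)^(7/2) ≈ 0.0884.
C₀ = D/Vd = 124/55 ≈ 2.255 mg/L.
Before the 5th dose, 4 doses have been given. Superposition: Cmin = C₀·(f + f² + … + f^4).
≈ 2.255 × (0.0884 + 0.0078 + 0.0007 + 0.0001) ≈ 2.255 × 0.0970 ≈ 0.219 mg/L.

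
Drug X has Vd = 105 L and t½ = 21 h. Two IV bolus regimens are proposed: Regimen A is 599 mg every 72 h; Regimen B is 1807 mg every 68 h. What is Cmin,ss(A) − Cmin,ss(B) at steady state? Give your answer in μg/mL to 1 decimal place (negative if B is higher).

-1.5 μg/mL

Regimen A: f = (1/2)^(72/21) ≈ 0.0929; Cmin,ss = (599/105)·f/(1−f) ≈ 0.584 μg/mL.
Regimen B: f = (1/2)^(68/21) ≈ 0.1060; Cmin,ss = (1807/105)·f/(1−f) ≈ 2.041 μg/mL.
Difference ≈ 0.584 − 2.041 ≈ -1.457 μg/mL.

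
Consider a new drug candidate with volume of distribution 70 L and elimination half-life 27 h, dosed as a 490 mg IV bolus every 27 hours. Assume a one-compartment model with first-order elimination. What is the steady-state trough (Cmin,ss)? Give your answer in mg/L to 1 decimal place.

7.0 mg/L

τ = 27 h = 1 half-life, so f = (1/2)^1 = 0.5.
At steady state, R = 1/(1 − 0.5) = 2/1.
Single-dose peak C₀ = D/Vd = 490/70 = 7 mg/L.
Steady-state peak Cmax,ss = C₀·R = 7 × 2/1 ≈ 14.000 mg/L.
Steady-state trough Cmin,ss = Cmax,ss·f ≈ 14.000 × 0.5 ≈ 7.000 mg/L.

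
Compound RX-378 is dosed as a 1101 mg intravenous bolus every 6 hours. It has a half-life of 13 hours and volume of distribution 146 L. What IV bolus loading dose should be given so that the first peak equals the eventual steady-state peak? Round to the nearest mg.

4021 mg

f = (1/2)^(6/13) ≈ 0.726211; accumulation ratio R = 1/(1−f) ≈ 3.65245.
Loading dose to hit Cmax,ss on first dose: D_load = D_maint·R ≈ 1101 × 3.65245 ≈ 4021.35 mg.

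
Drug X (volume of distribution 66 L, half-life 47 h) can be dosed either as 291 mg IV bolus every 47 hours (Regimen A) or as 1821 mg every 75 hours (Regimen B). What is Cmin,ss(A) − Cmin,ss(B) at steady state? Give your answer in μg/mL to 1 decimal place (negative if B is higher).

Regimen A: f = (1/2)^(47/47) ≈ 0.5000; Cmin,ss = (291/66)·f/(1−f) ≈ 4.409 μg/mL.
Regimen B: f = (1/2)^(75/47) ≈ 0.3309; Cmin,ss = (1821/66)·f/(1−f) ≈ 13.645 μg/mL.
Difference ≈ 4.409 − 13.645 ≈ -9.236 μg/mL.

-9.2 μg/mL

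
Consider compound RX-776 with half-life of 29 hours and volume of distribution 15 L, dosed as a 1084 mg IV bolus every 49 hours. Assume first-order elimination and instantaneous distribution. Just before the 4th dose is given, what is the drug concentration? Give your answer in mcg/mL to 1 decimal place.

31.5 mcg/mL

f = (1/2)^(τ/t½) = (1/2)^(49/29) ≈ 0.3100.
C₀ = D/Vd = 1084/15 ≈ 72.267 mcg/mL.
Before the 4th dose, 3 doses have been given. Superposition: Cmin = C₀·(f + f² + … + f^3).
≈ 72.267 × (0.3100 + 0.0961 + 0.0298) ≈ 72.267 × 0.4359 ≈ 31.501 mcg/mL.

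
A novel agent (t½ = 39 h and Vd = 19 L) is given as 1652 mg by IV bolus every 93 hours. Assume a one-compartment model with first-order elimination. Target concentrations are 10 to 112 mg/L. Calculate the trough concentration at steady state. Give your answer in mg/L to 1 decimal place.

k = ln2/t½ = ln2/39 ≈ 0.017773 h⁻¹; fraction remaining f = e^(−kτ) = e^(−0.017773×93) ≈ 0.1915.
At steady state, accumulation factor R = 1/(1 − e^(−kτ)) ≈ 1.2369.
Single-dose peak C₀ = D/Vd = 1652/19 ≈ 86.947 mg/L.
Cmax,ss = C₀/(1 − f) ≈ 86.947/0.8085 ≈ 107.541 mg/L.
One interval later, Cmin,ss = Cmax,ss·e^(−kτ) ≈ 107.541 × 0.1915 ≈ 20.594 mg/L.
Trough 20.6 mg/L vs MEC 10 mg/L: adequate.

20.6 mg/L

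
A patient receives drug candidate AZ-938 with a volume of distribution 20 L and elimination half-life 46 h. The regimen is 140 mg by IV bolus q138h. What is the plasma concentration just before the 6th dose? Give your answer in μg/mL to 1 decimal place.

f = (1/2)^(τ/t½) = (1/2)^(138/46) ≈ 0.1250.
C₀ = D/Vd = 140/20 ≈ 7.000 μg/mL.
Before the 6th dose, 5 doses have been given. Superposition: Cmin = C₀·(f + f² + … + f^5).
≈ 7.000 × (0.1250 + 0.0156 + 0.0020 + 0.0002 + 0.0000) ≈ 7.000 × 0.1428 ≈ 1.000 μg/mL.

1.0 μg/mL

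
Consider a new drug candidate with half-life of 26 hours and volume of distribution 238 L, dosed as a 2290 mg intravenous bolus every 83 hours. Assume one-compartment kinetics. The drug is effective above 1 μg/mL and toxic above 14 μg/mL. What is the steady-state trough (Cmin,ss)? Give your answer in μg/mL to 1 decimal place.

Over one 83-h interval, 83/26 ≈ 3.1923 half-lives elapse, leaving f ≈ 0.1094 of each dose.
At steady state, accumulation factor R = 1/(1 − e^(−kτ)) ≈ 1.1228.
Single-dose peak C₀ = D/Vd = 2290/238 ≈ 9.622 μg/mL.
Cmax,ss = C₀/(1 − f) ≈ 9.622/0.8906 ≈ 10.804 μg/mL.
One interval later, Cmin,ss = Cmax,ss·e^(−kτ) ≈ 10.804 × 0.1094 ≈ 1.182 μg/mL.
Trough 1.2 μg/mL vs MEC 1 μg/mL: adequate.

1.2 μg/mL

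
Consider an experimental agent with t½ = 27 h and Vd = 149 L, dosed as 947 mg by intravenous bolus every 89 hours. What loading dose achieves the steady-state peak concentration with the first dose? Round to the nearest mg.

1054 mg

f = (1/2)^(89/27) ≈ 0.101793; accumulation ratio R = 1/(1−f) ≈ 1.11333.
Loading dose to hit Cmax,ss on first dose: D_load = D_maint·R ≈ 947 × 1.11333 ≈ 1054.32 mg.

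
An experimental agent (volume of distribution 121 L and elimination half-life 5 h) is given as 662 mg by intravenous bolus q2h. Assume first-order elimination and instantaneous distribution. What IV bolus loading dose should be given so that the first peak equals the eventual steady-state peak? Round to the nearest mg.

f = (1/2)^(2/5) ≈ 0.757858; accumulation ratio R = 1/(1−f) ≈ 4.12981.
Loading dose to hit Cmax,ss on first dose: D_load = D_maint·R ≈ 662 × 4.12981 ≈ 2733.93 mg.

2734 mg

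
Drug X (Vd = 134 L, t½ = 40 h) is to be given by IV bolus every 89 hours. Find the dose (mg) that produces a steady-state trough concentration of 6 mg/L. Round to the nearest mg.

2955 mg

τ/t½ = 89/40 ≈ 2.225, so f = (1/2)^(89/40) ≈ 0.213899.
Cmin,ss = (D/Vd)·f/(1−f), so D = Cmin,ss·Vd·(1−f)/f.
D = 6 × 134 × (1−f)/f ≈ 6 × 134 × 3.67510 ≈ 2954.78 mg.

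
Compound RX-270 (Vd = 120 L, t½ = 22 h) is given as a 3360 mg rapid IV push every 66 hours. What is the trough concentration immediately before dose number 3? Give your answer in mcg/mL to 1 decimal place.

3.9 mcg/mL

f = (1/2)^(τ/t½) = (1/2)^(66/22) ≈ 0.1250.
C₀ = D/Vd = 3360/120 ≈ 28.000 mcg/mL.
Before the 3rd dose, 2 doses have been given. Superposition: Cmin = C₀·(f + f²).
≈ 28.000 × (0.1250 + 0.0156) ≈ 28.000 × 0.1406 ≈ 3.937 mcg/mL.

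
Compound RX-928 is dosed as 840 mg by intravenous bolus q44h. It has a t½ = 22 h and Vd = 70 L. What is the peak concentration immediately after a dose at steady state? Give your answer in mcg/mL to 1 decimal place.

16.0 mcg/mL

τ = 44 h = 2 half-lives, so f = (1/2)^2 = 0.25.
Accumulation ratio R = 1/(1 − f) = 1/0.75 = 4/3.
Single-dose peak C₀ = D/Vd = 840/70 = 12 mcg/mL.
Steady-state peak Cmax,ss = C₀·R = 12 × 4/3 ≈ 16.000 mcg/mL.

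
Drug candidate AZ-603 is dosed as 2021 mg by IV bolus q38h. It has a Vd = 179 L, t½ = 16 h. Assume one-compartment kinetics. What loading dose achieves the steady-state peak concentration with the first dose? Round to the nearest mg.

f = (1/2)^(38/16) ≈ 0.192776; accumulation ratio R = 1/(1−f) ≈ 1.23881.
Loading dose to hit Cmax,ss on first dose: D_load = D_maint·R ≈ 2021 × 1.23881 ≈ 2503.64 mg.

2504 mg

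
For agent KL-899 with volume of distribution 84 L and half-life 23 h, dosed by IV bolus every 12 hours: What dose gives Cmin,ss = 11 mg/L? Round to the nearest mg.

τ/t½ = 12/23 ≈ 0.52174, so f = (1/2)^(12/23) ≈ 0.696532.
Cmin,ss = (D/Vd)·f/(1−f), so D = Cmin,ss·Vd·(1−f)/f.
D = 11 × 84 × (1−f)/f ≈ 11 × 84 × 0.43568 ≈ 402.57 mg.

403 mg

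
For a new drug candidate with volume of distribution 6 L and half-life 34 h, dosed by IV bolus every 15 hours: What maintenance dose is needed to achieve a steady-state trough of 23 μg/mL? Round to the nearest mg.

49 mg

τ/t½ = 15/34 ≈ 0.44118, so f = (1/2)^(15/34) ≈ 0.736534.
Cmin,ss = (D/Vd)·f/(1−f), so D = Cmin,ss·Vd·(1−f)/f.
D = 23 × 6 × (1−f)/f ≈ 23 × 6 × 0.35771 ≈ 49.36 mg.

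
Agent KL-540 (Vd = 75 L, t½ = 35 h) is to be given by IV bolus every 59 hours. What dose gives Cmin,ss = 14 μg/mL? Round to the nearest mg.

2328 mg

τ/t½ = 59/35 ≈ 1.6857, so f = (1/2)^(59/35) ≈ 0.310849.
Cmin,ss = (D/Vd)·f/(1−f), so D = Cmin,ss·Vd·(1−f)/f.
D = 14 × 75 × (1−f)/f ≈ 14 × 75 × 2.21700 ≈ 2327.85 mg.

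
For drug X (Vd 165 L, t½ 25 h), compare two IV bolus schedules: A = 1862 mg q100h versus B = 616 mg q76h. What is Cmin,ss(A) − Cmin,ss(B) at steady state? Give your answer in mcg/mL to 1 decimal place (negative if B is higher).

Regimen A: f = (1/2)^(100/25) ≈ 0.0625; Cmin,ss = (1862/165)·f/(1−f) ≈ 0.752 mcg/mL.
Regimen B: f = (1/2)^(76/25) ≈ 0.1216; Cmin,ss = (616/165)·f/(1−f) ≈ 0.517 mcg/mL.
Difference ≈ 0.752 − 0.517 ≈ 0.235 mcg/mL.

0.2 mcg/mL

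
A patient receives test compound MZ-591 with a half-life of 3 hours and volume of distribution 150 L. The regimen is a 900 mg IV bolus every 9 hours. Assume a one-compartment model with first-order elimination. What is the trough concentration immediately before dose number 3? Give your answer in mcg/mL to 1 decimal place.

f = (1/2)^(τ/t½) = (1/2)^(9/3) ≈ 0.1250.
C₀ = D/Vd = 900/150 ≈ 6.000 mcg/mL.
Before the 3rd dose, 2 doses have been given. Superposition: Cmin = C₀·(f + f²).
≈ 6.000 × (0.1250 + 0.0156) ≈ 6.000 × 0.1406 ≈ 0.844 mcg/mL.

0.8 mcg/mL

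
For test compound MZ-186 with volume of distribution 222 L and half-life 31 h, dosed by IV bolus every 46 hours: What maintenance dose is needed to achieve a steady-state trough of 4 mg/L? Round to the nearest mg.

1596 mg

τ/t½ = 46/31 ≈ 1.4839, so f = (1/2)^(46/31) ≈ 0.357528.
Cmin,ss = (D/Vd)·f/(1−f), so D = Cmin,ss·Vd·(1−f)/f.
D = 4 × 222 × (1−f)/f ≈ 4 × 222 × 1.79698 ≈ 1595.72 mg.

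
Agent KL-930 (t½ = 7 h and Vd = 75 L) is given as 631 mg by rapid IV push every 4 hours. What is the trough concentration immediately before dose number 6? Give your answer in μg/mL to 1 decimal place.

14.9 μg/mL

f = (1/2)^(τ/t½) = (1/2)^(4/7) ≈ 0.6730.
C₀ = D/Vd = 631/75 ≈ 8.413 μg/mL.
Before the 6th dose, 5 doses have been given. Superposition: Cmin = C₀·(f + f² + … + f^5).
≈ 8.413 × (0.6730 + 0.4529 + 0.3048 + 0.2051 + 0.1381) ≈ 8.413 × 1.7739 ≈ 14.924 μg/mL.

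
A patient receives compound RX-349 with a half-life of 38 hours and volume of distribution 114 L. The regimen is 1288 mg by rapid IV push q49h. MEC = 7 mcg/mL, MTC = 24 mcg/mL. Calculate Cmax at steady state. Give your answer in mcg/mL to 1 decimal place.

19.1 mcg/mL

k = ln2/t½ = ln2/38 ≈ 0.018241 h⁻¹; fraction remaining f = e^(−kτ) = e^(−0.018241×49) ≈ 0.4091.
At steady state, accumulation factor R = 1/(1 − e^(−kτ)) ≈ 1.6923.
Each bolus raises the concentration by D/Vd = 1288/114 ≈ 11.298 mcg/mL.
Cmax,ss = C₀/(1 − f) ≈ 11.298/0.5909 ≈ 19.120 mcg/mL.
Peak 19.1 mcg/mL vs MTC 24 mcg/mL: below toxic threshold.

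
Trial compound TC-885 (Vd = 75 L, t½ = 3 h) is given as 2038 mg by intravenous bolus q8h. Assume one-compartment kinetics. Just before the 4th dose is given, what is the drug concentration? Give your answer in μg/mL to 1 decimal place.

f = (1/2)^(τ/t½) = (1/2)^(8/3) ≈ 0.1575.
C₀ = D/Vd = 2038/75 ≈ 27.173 μg/mL.
Before the 4th dose, 3 doses have been given. Superposition: Cmin = C₀·(f + f² + … + f^3).
≈ 27.173 × (0.1575 + 0.0248 + 0.0039) ≈ 27.173 × 0.1862 ≈ 5.060 μg/mL.

5.1 μg/mL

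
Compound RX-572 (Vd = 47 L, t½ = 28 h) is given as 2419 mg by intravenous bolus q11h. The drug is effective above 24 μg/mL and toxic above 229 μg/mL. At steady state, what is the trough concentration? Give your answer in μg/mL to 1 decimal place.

τ/t½ = 11/28 ≈ 0.39286, so fraction remaining f = (1/2)^(11/28) ≈ 0.7616.
At steady state, accumulation factor R = 1/(1 − e^(−kτ)) ≈ 4.1946.
Single-dose peak C₀ = D/Vd = 2419/47 ≈ 51.468 μg/mL.
Cmax,ss = C₀/(1 − f) ≈ 51.468/0.2384 ≈ 215.889 μg/mL.
One interval later, Cmin,ss = Cmax,ss·e^(−kτ) ≈ 215.889 × 0.7616 ≈ 164.421 μg/mL.
Trough 164.4 μg/mL vs MEC 24 μg/mL: adequate.

164.4 μg/mL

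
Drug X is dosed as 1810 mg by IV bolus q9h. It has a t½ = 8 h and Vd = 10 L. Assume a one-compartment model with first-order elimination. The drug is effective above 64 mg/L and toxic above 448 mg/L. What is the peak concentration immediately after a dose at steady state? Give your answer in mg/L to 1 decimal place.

Over one 9-h interval, 9/8 ≈ 1.125 half-lives elapse, leaving f ≈ 0.4585 of each dose.
At steady state, accumulation factor R = 1/(1 − e^(−kτ)) ≈ 1.8467.
Single-dose peak C₀ = D/Vd = 1810/10 ≈ 181.000 mg/L.
Steady-state peak Cmax,ss = C₀·R ≈ 181.000 × 1.8467 ≈ 334.253 mg/L.
Peak 334.3 mg/L vs MTC 448 mg/L: below toxic threshold.

334.3 mg/L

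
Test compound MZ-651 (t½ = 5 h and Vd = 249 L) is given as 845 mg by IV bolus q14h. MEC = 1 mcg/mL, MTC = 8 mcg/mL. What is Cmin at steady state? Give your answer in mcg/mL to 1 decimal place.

k = ln2/t½ = ln2/5 ≈ 0.138629 h⁻¹; fraction remaining f = e^(−kτ) = e^(−0.138629×14) ≈ 0.1436.
Single-dose peak C₀ = D/Vd = 845/249 ≈ 3.394 mcg/mL.
Steady-state trough Cmin,ss = C₀·f/(1−f) ≈ 3.394 × 0.1436/0.8564 ≈ 0.569 mcg/mL.
Trough 0.6 mcg/mL vs MEC 1 mcg/mL: subtherapeutic.

0.6 mcg/mL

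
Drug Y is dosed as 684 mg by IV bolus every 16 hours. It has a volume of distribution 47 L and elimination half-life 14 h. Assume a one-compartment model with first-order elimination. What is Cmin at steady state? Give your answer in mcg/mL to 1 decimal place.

12.0 mcg/mL

τ/t½ = 16/14 ≈ 1.1429, so fraction remaining f = (1/2)^(16/14) ≈ 0.4529.
Each bolus raises the concentration by D/Vd = 684/47 ≈ 14.553 mcg/mL.
Steady-state trough Cmin,ss = C₀·f/(1−f) ≈ 14.553 × 0.4529/0.5471 ≈ 12.047 mcg/mL.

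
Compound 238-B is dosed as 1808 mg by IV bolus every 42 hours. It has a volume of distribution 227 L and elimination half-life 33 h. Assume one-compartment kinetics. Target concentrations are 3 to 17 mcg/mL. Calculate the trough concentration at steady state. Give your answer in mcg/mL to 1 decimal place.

5.6 mcg/mL

Over one 42-h interval, 42/33 ≈ 1.2727 half-lives elapse, leaving f ≈ 0.4139 of each dose.
At steady state, accumulation factor R = 1/(1 − e^(−kτ)) ≈ 1.7062.
Single-dose peak C₀ = D/Vd = 1808/227 ≈ 7.965 mcg/mL.
Steady-state peak Cmax,ss = C₀·R ≈ 7.965 × 1.7062 ≈ 13.590 mcg/mL.
Steady-state trough Cmin,ss = Cmax,ss·f ≈ 13.590 × 0.4139 ≈ 5.625 mcg/mL.
Trough 5.6 mcg/mL vs MEC 3 mcg/mL: adequate.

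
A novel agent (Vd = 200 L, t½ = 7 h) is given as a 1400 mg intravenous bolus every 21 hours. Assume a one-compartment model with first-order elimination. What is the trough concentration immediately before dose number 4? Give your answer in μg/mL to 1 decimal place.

f = (1/2)^(τ/t½) = (1/2)^(21/7) ≈ 0.1250.
C₀ = D/Vd = 1400/200 ≈ 7.000 μg/mL.
Before the 4th dose, 3 doses have been given. Superposition: Cmin = C₀·(f + f² + … + f^3).
≈ 7.000 × (0.1250 + 0.0156 + 0.0020) ≈ 7.000 × 0.1426 ≈ 0.998 μg/mL.

1.0 μg/mL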